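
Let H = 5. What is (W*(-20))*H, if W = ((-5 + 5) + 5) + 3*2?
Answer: -1100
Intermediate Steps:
W = 11 (W = (0 + 5) + 6 = 5 + 6 = 11)
(W*(-20))*H = (11*(-20))*5 = -220*5 = -1100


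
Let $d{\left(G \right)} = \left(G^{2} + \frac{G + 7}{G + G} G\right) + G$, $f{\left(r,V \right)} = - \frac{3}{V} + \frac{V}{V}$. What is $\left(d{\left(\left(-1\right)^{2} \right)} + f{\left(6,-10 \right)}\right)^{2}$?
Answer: $\frac{5329}{100} \approx 53.29$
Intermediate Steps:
$f{\left(r,V \right)} = 1 - \frac{3}{V}$ ($f{\left(r,V \right)} = - \frac{3}{V} + 1 = 1 - \frac{3}{V}$)
$d{\left(G \right)} = \frac{7}{2} + G^{2} + \frac{3 G}{2}$ ($d{\left(G \right)} = \left(G^{2} + \frac{7 + G}{2 G} G\right) + G = \left(G^{2} + \left(\frac{7}{2} + \frac{G}{2}\right)\right) + G = \left(\frac{7}{2} + G^{2} + \frac{G}{2}\right) + G = \frac{7}{2} + G^{2} + \frac{3 G}{2}$)
$\left(d{\left(\left(-1\right)^{2} \right)} + f{\left(6,-10 \right)}\right)^{2} = \left(\left(\frac{7}{2} + \left(\left(-1\right)^{2}\right)^{2} + \frac{3 \left(-1\right)^{2}}{2}\right) + \frac{-3 - 10}{-10}\right)^{2} = \left(\left(\frac{7}{2} + 1^{2} + \frac{3}{2} \cdot 1\right) - - \frac{13}{10}\right)^{2} = \left(\left(\frac{7}{2} + 1 + \frac{3}{2}\right) + \frac{13}{10}\right)^{2} = \left(6 + \frac{13}{10}\right)^{2} = \left(\frac{73}{10}\right)^{2} = \frac{5329}{100}$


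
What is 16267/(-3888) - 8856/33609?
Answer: -193716577/43557264 ≈ -4.4474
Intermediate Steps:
16267/(-3888) - 8856/33609 = 16267*(-1/3888) - 8856*1/33609 = -16267/3888 - 2952/11203 = -193716577/43557264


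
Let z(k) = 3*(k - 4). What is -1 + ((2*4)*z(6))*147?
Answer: 7055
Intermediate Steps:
z(k) = -12 + 3*k (z(k) = 3*(-4 + k) = -12 + 3*k)
-1 + ((2*4)*z(6))*147 = -1 + ((2*4)*(-12 + 3*6))*147 = -1 + (8*(-12 + 18))*147 = -1 + (8*6)*147 = -1 + 48*147 = -1 + 7056 = 7055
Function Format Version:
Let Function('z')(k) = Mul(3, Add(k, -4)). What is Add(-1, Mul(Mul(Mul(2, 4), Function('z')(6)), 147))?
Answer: 7055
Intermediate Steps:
Function('z')(k) = Add(-12, Mul(3, k)) (Function('z')(k) = Mul(3, Add(-4, k)) = Add(-12, Mul(3, k)))
Add(-1, Mul(Mul(Mul(2, 4), Function('z')(6)), 147)) = Add(-1, Mul(Mul(Mul(2, 4), Add(-12, Mul(3, 6))), 147)) = Add(-1, Mul(Mul(8, Add(-12, 18)), 147)) = Add(-1, Mul(Mul(8, 6), 147)) = Add(-1, Mul(48, 147)) = Add(-1, 7056) = 7055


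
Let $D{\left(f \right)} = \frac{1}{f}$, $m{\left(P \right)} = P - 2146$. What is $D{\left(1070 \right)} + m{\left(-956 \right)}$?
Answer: $- \frac{3319139}{1070} \approx -3102.0$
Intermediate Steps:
$m{\left(P \right)} = -2146 + P$
$D{\left(1070 \right)} + m{\left(-956 \right)} = \frac{1}{1070} - 3102 = - \frac{3319139}{1070}$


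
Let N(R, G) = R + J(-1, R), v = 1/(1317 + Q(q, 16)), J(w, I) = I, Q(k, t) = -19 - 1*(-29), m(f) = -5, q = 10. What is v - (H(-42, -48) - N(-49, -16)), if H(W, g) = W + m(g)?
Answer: -67676/1327 ≈ -50.999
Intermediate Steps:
Q(k, t) = 10 (Q(k, t) = -19 + 29 = 10)
v = 1/1327 (v = 1/(1317 + 10) = 1/1327 ≈ 0.00075358)
H(W, g) = -5 + W (H(W, g) = W - 5 = -5 + W)
N(R, G) = 2*R (N(R, G) = R + R = 2*R)
v - (H(-42, -48) - N(-49, -16)) = 1/1327 - ((-5 - 42) - 2*(-49)) = 1/1327 - (-47 - 1*(-98)) = 1/1327 - (-47 + 98) = 1/1327 - 1*51 = 1/1327 - 51 = -67676/1327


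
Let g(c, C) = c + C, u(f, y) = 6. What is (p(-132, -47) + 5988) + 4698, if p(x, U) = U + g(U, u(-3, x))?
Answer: 10598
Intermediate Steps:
g(c, C) = C + c
p(x, U) = 6 + 2*U (p(x, U) = U + (6 + U) = 6 + 2*U)
(p(-132, -47) + 5988) + 4698 = ((6 + 2*(-47)) + 5988) + 4698 = ((6 - 94) + 5988) + 4698 = (-88 + 5988) + 4698 = 5900 + 4698 = 10598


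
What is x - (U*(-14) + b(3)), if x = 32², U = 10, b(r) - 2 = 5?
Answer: 1157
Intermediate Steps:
b(r) = 7 (b(r) = 2 + 5 = 7)
x = 1024
x - (U*(-14) + b(3)) = 1024 - (10*(-14) + 7) = 1024 - (-140 + 7) = 1024 - 1*(-133) = 1024 + 133 = 1157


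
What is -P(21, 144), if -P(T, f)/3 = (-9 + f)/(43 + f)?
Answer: 405/187 ≈ 2.1658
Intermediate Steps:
P(T, f) = -3*(-9 + f)/(43 + f)
-P(21, 144) = -3*(9 - 1*144)/(43 + 144) = -3*(9 - 144)/187 = -3*(-135)/187 = -1*(-405/187) = 405/187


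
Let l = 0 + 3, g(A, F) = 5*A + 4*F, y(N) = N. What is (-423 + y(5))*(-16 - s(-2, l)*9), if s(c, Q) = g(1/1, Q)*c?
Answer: -121220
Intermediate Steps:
g(A, F) = 4*F + 5*A
l = 3
s(c, Q) = c*(5 + 4*Q) (s(c, Q) = (4*Q + 5/1)*c = (4*Q + 5*1)*c = (4*Q + 5)*c = (5 + 4*Q)*c = c*(5 + 4*Q))
(-423 + y(5))*(-16 - s(-2, l)*9) = (-423 + 5)*(-16 - (-2*(5 + 4*3))*9) = -418*(-16 - (-2*(5 + 12))*9) = -418*(-16 - (-2*17)*9) = -418*(-16 - (-34)*9) = -418*(-16 - 1*(-306)) = -418*(-16 + 306) = -418*290 = -121220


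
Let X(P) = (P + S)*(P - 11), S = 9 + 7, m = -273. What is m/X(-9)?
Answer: 39/20 ≈ 1.9500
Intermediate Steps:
S = 16
X(P) = (-11 + P)*(16 + P) (X(P) = (P + 16)*(P - 11) = (16 + P)*(-11 + P) = (-11 + P)*(16 + P))
m/X(-9) = -273/(-176 + (-9)² + 5*(-9)) = -273/(-176 + 81 - 45) = -273/(-140) = -273*(-1/140) = 39/20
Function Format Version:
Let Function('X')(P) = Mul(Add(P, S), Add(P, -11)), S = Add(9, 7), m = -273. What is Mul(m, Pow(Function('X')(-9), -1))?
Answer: Rational(39, 20) ≈ 1.9500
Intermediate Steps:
S = 16
Function('X')(P) = Mul(Add(-11, P), Add(16, P)) (Function('X')(P) = Mul(Add(P, 16), Add(P, -11)) = Mul(Add(16, P), Add(-11, P)) = Mul(Add(-11, P), Add(16, P)))
Mul(m, Pow(Function('X')(-9), -1)) = Mul(-273, Pow(Add(-176, Pow(-9, 2), Mul(5, -9)), -1)) = Mul(-273, Pow(Add(-176, 81, -45), -1)) = Mul(-273, Pow(-140, -1)) = Mul(-273, Rational(-1, 140)) = Rational(39, 20)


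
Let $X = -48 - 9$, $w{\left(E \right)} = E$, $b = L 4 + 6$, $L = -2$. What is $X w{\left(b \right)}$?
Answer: $114$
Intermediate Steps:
$b = -2$ ($b = \left(-2\right) 4 + 6 = -8 + 6 = -2$)
$X = -57$ ($X = -48 - 9 = -57$)
$X w{\left(b \right)} = \left(-57\right) \left(-2\right) = 114$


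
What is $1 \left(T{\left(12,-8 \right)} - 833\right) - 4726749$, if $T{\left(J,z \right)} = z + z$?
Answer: $-4727598$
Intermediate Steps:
$T{\left(J,z \right)} = 2 z$
$1 \left(T{\left(12,-8 \right)} - 833\right) - 4726749 = 1 \left(2 \left(-8\right) - 833\right) - 4726749 = 1 \left(-16 - 833\right) - 4726749 = 1 \left(-849\right) - 4726749 = -849 - 4726749 = -4727598$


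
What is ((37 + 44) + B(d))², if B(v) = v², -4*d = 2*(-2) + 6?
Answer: 105625/16 ≈ 6601.6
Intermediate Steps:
d = -½ (d = -(2*(-2) + 6)/4 = -(-4 + 6)/4 = -¼*2 = -½ ≈ -0.50000)
((37 + 44) + B(d))² = ((37 + 44) + (-½)²)² = (81 + ¼)² = (325/4)² = 105625/16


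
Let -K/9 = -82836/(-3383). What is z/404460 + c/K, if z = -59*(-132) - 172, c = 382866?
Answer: -115490596211/66475890 ≈ -1737.3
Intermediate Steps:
K = -745524/3383 (K = -(-745524)/(-3383) = -(-745524)*(-1)/3383 = -9*82836/3383 = -745524/3383 ≈ -220.37)
z = 7616 (z = 7788 - 172 = 7616)
z/404460 + c/K = 7616/404460 + 382866/(-745524/3383) = 7616*(1/404460) + 382866*(-3383/745524) = 272/14445 - 215872613/124254 = -115490596211/66475890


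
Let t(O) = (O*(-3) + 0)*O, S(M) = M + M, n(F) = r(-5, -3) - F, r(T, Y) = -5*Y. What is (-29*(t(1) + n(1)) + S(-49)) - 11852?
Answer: -12269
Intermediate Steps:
n(F) = 15 - F (n(F) = -5*(-3) - F = 15 - F)
S(M) = 2*M
t(O) = -3*O² (t(O) = (-3*O + 0)*O = (-3*O)*O = -3*O²)
(-29*(t(1) + n(1)) + S(-49)) - 11852 = (-29*(-3*1² + (15 - 1*1)) + 2*(-49)) - 11852 = (-29*(-3*1 + (15 - 1)) - 98) - 11852 = (-29*(-3 + 14) - 98) - 11852 = (-29*11 - 98) - 11852 = (-319 - 98) - 11852 = -417 - 11852 = -12269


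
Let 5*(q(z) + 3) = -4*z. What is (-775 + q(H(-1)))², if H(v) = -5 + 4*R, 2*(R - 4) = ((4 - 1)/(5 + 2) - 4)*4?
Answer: 714920644/1225 ≈ 5.8361e+5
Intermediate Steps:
R = -22/7 (R = 4 + (((4 - 1)/(5 + 2) - 4)*4)/2 = 4 + ((3/7 - 4)*4)/2 = 4 + (-25/7*4)/2 = 4 + (½)*(-100/7) = 4 - 50/7 = -22/7 ≈ -3.1429)
H(v) = -123/7 (H(v) = -5 + 4*(-22/7) = -5 - 88/7 = -123/7)
q(z) = -3 - 4*z/5 (q(z) = -3 + (-4*z)/5 = -3 - 4*z/5)
(-775 + q(H(-1)))² = (-775 + (-3 - ⅘*(-123/7)))² = (-775 + (-3 + 492/35))² = (-775 + 387/35)² = (-26738/35)² = 714920644/1225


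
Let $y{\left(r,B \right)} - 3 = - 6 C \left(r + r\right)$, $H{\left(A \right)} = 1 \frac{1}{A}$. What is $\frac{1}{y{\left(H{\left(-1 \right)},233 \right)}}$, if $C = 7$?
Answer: $\frac{1}{87} \approx 0.011494$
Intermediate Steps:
$H{\left(A \right)} = \frac{1}{A}$
$y{\left(r,B \right)} = 3 - 84 r$ ($y{\left(r,B \right)} = 3 + \left(-6\right) 7 \left(r + r\right) = 3 - 42 \cdot 2 r = 3 - 84 r$)
$\frac{1}{y{\left(H{\left(-1 \right)},233 \right)}} = \frac{1}{3 - \frac{84}{-1}} = \frac{1}{3 - -84} = \frac{1}{3 + 84} = \frac{1}{87}$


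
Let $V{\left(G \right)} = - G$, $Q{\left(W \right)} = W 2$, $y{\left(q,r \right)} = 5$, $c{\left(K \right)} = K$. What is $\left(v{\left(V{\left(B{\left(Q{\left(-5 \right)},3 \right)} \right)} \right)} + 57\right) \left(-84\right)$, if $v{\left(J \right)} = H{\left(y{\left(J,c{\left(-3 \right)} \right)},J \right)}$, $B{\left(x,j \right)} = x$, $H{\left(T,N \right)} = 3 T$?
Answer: $-6048$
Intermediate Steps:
$Q{\left(W \right)} = 2 W$
$v{\left(J \right)} = 15$ ($v{\left(J \right)} = 3 \cdot 5 = 15$)
$\left(v{\left(V{\left(B{\left(Q{\left(-5 \right)},3 \right)} \right)} \right)} + 57\right) \left(-84\right) = \left(15 + 57\right) \left(-84\right) = 72 \left(-84\right) = -6048$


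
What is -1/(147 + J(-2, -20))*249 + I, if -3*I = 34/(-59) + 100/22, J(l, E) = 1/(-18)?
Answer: -15539974/5149815 ≈ -3.0176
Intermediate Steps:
J(l, E) = -1/18
I = -2576/1947 (I = -(34/(-59) + 100/22)/3 = -(34*(-1/59) + 100*(1/22))/3 = -(-34/59 + 50/11)/3 = -⅓*2576/649 = -2576/1947 ≈ -1.3231)
-1/(147 + J(-2, -20))*249 + I = -1/(147 - 1/18)*249 - 2576/1947 = -1/2645/18*249 - 2576/1947 = -1*18/2645*249 - 2576/1947 = -18/2645*249 - 2576/1947 = -4482/2645 - 2576/1947 = -15539974/5149815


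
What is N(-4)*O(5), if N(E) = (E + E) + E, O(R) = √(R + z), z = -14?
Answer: -36*I ≈ -36.0*I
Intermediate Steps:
O(R) = √(-14 + R) (O(R) = √(R - 14) = √(-14 + R))
N(E) = 3*E (N(E) = 2*E + E = 3*E)
N(-4)*O(5) = (3*(-4))*√(-14 + 5) = -36*I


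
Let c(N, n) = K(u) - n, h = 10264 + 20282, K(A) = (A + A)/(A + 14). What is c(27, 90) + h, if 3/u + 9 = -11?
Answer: 8436306/277 ≈ 30456.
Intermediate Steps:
u = -3/20 (u = 3/(-9 - 11) = 3/(-20) = 3*(-1/20) = -3/20 ≈ -0.15000)
K(A) = 2*A/(14 + A) (K(A) = (2*A)/(14 + A) = 2*A/(14 + A))
h = 30546
c(N, n) = -6/277 - n (c(N, n) = 2*(-3/20)/(14 - 3/20) - n = 2*(-3/20)/(277/20) - n = 2*(-3/20)*(20/277) - n = -6/277 - n)
c(27, 90) + h = (-6/277 - 1*90) + 30546 = (-6/277 - 90) + 30546 = -24936/277 + 30546 = 8436306/277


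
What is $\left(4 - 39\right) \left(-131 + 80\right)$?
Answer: $1785$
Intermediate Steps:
$\left(4 - 39\right) \left(-131 + 80\right) = \left(-35\right) \left(-51\right) = 1785$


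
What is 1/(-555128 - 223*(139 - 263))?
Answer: -1/527476 ≈ -1.8958e-6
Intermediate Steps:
1/(-555128 - 223*(139 - 263)) = 1/(-555128 - 223*(-124)) = 1/(-555128 + 27652) = 1/(-527476) = -1/527476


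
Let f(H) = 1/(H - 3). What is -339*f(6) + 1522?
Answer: 1409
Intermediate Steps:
f(H) = 1/(-3 + H)
-339*f(6) + 1522 = -339/(-3 + 6) + 1522 = -339/3 + 1522 = -339*⅓ + 1522 = -113 + 1522 = 1409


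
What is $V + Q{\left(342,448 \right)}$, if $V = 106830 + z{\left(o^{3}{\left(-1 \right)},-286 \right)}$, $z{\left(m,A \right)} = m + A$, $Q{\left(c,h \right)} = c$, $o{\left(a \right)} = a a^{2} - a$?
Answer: $106886$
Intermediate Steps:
$o{\left(a \right)} = a^{3} - a$
$z{\left(m,A \right)} = A + m$
$V = 106544$ ($V = 106830 - \left(286 - \left(\left(-1\right)^{3} - -1\right)^{3}\right) = 106830 - \left(286 - \left(-1 + 1\right)^{3}\right) = 106830 - \left(286 - 0^{3}\right) = 106830 + \left(-286 + 0\right) = 106830 - 286 = 106544$)
$V + Q{\left(342,448 \right)} = 106544 + 342 = 106886$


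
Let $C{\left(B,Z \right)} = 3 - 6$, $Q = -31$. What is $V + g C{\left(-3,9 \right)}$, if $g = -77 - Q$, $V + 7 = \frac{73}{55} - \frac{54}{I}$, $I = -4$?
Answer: $\frac{16041}{110} \approx 145.83$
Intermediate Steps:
$C{\left(B,Z \right)} = -3$ ($C{\left(B,Z \right)} = 3 - 6 = -3$)
$V = \frac{861}{110}$ ($V = -7 + \left(\frac{73}{55} - \frac{54}{-4}\right) = -7 + \left(73 \cdot \frac{1}{55} - - \frac{27}{2}\right) = -7 + \left(\frac{73}{55} + \frac{27}{2}\right) = -7 + \frac{1631}{110} = \frac{861}{110} \approx 7.8273$)
$g = -46$ ($g = -77 - -31 = -77 + 31 = -46$)
$V + g C{\left(-3,9 \right)} = \frac{861}{110} - -138 = \frac{861}{110} + 138 = \frac{16041}{110}$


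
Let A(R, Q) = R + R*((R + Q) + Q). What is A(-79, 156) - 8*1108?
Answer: -27350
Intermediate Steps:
A(R, Q) = R + R*(R + 2*Q) (A(R, Q) = R + R*((Q + R) + Q) = R + R*(R + 2*Q))
A(-79, 156) - 8*1108 = -79*(1 - 79 + 2*156) - 8*1108 = -79*(1 - 79 + 312) - 8864 = -79*234 - 8864 = -18486 - 8864 = -27350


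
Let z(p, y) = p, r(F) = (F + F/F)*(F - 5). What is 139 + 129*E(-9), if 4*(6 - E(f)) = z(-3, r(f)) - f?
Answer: 1439/2 ≈ 719.50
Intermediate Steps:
r(F) = (1 + F)*(-5 + F) (r(F) = (F + 1)*(-5 + F) = (1 + F)*(-5 + F))
E(f) = 27/4 + f/4 (E(f) = 6 - (-3 - f)/4 = 6 + (3/4 + f/4) = 27/4 + f/4)
139 + 129*E(-9) = 139 + 129*(27/4 + (1/4)*(-9)) = 139 + 129*(27/4 - 9/4) = 139 + 129*(9/2) = 139 + 1161/2 = 1439/2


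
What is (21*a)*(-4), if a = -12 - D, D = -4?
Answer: 672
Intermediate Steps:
a = -8 (a = -12 - 1*(-4) = -12 + 4 = -8)
(21*a)*(-4) = (21*(-8))*(-4) = -168*(-4) = 672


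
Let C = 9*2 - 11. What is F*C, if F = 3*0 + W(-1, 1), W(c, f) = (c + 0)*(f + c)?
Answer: 0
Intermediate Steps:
W(c, f) = c*(c + f)
F = 0 (F = 3*0 - (-1 + 1) = 0 - 1*0 = 0 + 0 = 0)
C = 7 (C = 18 - 11 = 7)
F*C = 0*7 = 0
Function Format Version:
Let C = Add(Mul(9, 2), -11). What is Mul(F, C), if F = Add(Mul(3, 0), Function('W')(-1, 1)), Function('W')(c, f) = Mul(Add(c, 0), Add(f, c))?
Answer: 0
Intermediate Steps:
Function('W')(c, f) = Mul(c, Add(c, f))
F = 0 (F = Add(Mul(3, 0), Mul(-1, Add(-1, 1))) = Add(0, Mul(-1, 0)) = Add(0, 0) = 0)
C = 7 (C = Add(18, -11) = 7)
Mul(F, C) = Mul(0, 7) = 0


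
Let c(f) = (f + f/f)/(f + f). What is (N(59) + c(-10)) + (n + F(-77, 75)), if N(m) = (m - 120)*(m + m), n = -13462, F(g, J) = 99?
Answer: -411211/20 ≈ -20561.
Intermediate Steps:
N(m) = 2*m*(-120 + m) (N(m) = (-120 + m)*(2*m) = 2*m*(-120 + m))
c(f) = (1 + f)/(2*f) (c(f) = (f + 1)/((2*f)) = (1 + f)*(1/(2*f)) = (1 + f)/(2*f))
(N(59) + c(-10)) + (n + F(-77, 75)) = (2*59*(-120 + 59) + (1/2)*(1 - 10)/(-10)) + (-13462 + 99) = (2*59*(-61) + (1/2)*(-1/10)*(-9)) - 13363 = (-7198 + 9/20) - 13363 = -143951/20 - 13363 = -411211/20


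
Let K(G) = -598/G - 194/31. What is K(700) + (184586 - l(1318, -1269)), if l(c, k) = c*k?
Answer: 20149761631/10850 ≈ 1.8571e+6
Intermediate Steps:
K(G) = -194/31 - 598/G (K(G) = -598/G - 194*1/31 = -598/G - 194/31 = -194/31 - 598/G)
K(700) + (184586 - l(1318, -1269)) = (-194/31 - 598/700) + (184586 - 1318*(-1269)) = (-194/31 - 598*1/700) + (184586 - 1*(-1672542)) = (-194/31 - 299/350) + (184586 + 1672542) = -77169/10850 + 1857128 = 20149761631/10850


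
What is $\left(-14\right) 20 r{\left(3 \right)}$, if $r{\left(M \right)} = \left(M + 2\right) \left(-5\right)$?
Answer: $7000$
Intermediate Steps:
$r{\left(M \right)} = -10 - 5 M$ ($r{\left(M \right)} = \left(2 + M\right) \left(-5\right) = -10 - 5 M$)
$\left(-14\right) 20 r{\left(3 \right)} = \left(-14\right) 20 \left(-10 - 15\right) = - 280 \left(-10 - 15\right) = \left(-280\right) \left(-25\right) = 7000$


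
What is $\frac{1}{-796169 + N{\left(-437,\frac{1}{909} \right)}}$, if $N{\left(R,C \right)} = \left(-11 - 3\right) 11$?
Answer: $- \frac{1}{796323} \approx -1.2558 \cdot 10^{-6}$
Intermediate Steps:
$N{\left(R,C \right)} = -154$ ($N{\left(R,C \right)} = \left(-14\right) 11 = -154$)
$\frac{1}{-796169 + N{\left(-437,\frac{1}{909} \right)}} = \frac{1}{-796169 - 154} = \frac{1}{-796323} = - \frac{1}{796323}$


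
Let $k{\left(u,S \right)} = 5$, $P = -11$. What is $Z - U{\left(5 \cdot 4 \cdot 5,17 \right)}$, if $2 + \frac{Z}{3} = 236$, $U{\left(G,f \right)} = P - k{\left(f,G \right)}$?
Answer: $718$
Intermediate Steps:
$U{\left(G,f \right)} = -16$ ($U{\left(G,f \right)} = -11 - 5 = -16$)
$Z = 702$ ($Z = -6 + 3 \cdot 236 = -6 + 708 = 702$)
$Z - U{\left(5 \cdot 4 \cdot 5,17 \right)} = 702 - -16 = 702 + 16 = 718$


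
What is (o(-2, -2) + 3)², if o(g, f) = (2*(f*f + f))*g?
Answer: 25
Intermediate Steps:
o(g, f) = g*(2*f + 2*f²) (o(g, f) = (2*(f² + f))*g = (2*(f + f²))*g = (2*f + 2*f²)*g = g*(2*f + 2*f²))
(o(-2, -2) + 3)² = (2*(-2)*(-2)*(1 - 2) + 3)² = (2*(-2)*(-2)*(-1) + 3)² = (-8 + 3)² = (-5)² = 25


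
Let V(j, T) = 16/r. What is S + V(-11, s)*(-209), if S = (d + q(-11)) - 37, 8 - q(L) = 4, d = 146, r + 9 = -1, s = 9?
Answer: 2237/5 ≈ 447.40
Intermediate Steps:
r = -10 (r = -9 - 1 = -10)
q(L) = 4 (q(L) = 8 - 1*4 = 8 - 4 = 4)
V(j, T) = -8/5 (V(j, T) = 16/(-10) = 16*(-⅒) = -8/5)
S = 113 (S = (146 + 4) - 37 = 150 - 37 = 113)
S + V(-11, s)*(-209) = 113 - 8/5*(-209) = 113 + 1672/5 = 2237/5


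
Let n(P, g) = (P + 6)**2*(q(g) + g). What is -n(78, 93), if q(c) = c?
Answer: -1312416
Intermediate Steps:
n(P, g) = 2*g*(6 + P)**2 (n(P, g) = (P + 6)**2*(g + g) = (6 + P)**2*(2*g) = 2*g*(6 + P)**2)
-n(78, 93) = -2*93*(6 + 78)**2 = -2*93*84**2 = -2*93*7056 = -1*1312416 = -1312416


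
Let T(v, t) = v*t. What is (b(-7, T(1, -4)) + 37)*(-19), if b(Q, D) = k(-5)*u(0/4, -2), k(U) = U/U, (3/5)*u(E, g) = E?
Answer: -703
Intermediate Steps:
u(E, g) = 5*E/3
k(U) = 1
T(v, t) = t*v
b(Q, D) = 0 (b(Q, D) = 1*(5*(0/4)/3) = 1*(5*(0*(1/4))/3) = 1*((5/3)*0) = 1*0 = 0)
(b(-7, T(1, -4)) + 37)*(-19) = (0 + 37)*(-19) = 37*(-19) = -703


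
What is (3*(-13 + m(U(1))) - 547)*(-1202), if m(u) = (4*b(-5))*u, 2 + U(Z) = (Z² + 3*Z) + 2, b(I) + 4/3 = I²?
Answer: -661100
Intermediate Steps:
b(I) = -4/3 + I²
U(Z) = Z² + 3*Z (U(Z) = -2 + ((Z² + 3*Z) + 2) = -2 + (2 + Z² + 3*Z) = Z² + 3*Z)
m(u) = 284*u/3 (m(u) = (4*(-4/3 + (-5)²))*u = (4*(-4/3 + 25))*u = (4*(71/3))*u = 284*u/3)
(3*(-13 + m(U(1))) - 547)*(-1202) = (3*(-13 + 284*(1*(3 + 1))/3) - 547)*(-1202) = (3*(-13 + 284*(1*4)/3) - 547)*(-1202) = (3*(-13 + (284/3)*4) - 547)*(-1202) = (3*(-13 + 1136/3) - 547)*(-1202) = (3*(1097/3) - 547)*(-1202) = (1097 - 547)*(-1202) = 550*(-1202) = -661100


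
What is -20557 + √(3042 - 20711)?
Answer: -20557 + I*√17669 ≈ -20557.0 + 132.92*I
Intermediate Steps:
-20557 + √(3042 - 20711) = -20557 + √(-17669) = -20557 + I*√17669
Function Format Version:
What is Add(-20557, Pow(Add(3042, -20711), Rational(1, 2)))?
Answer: Add(-20557, Mul(I, Pow(17669, Rational(1, 2)))) ≈ Add(-20557., Mul(132.92, I))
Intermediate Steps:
Add(-20557, Pow(Add(3042, -20711), Rational(1, 2))) = Add(-20557, Pow(-17669, Rational(1, 2))) = Add(-20557, Mul(I, Pow(17669, Rational(1, 2))))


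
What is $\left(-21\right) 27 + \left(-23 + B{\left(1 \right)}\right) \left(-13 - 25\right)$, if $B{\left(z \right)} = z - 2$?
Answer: $345$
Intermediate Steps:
$B{\left(z \right)} = -2 + z$ ($B{\left(z \right)} = z - 2 = -2 + z$)
$\left(-21\right) 27 + \left(-23 + B{\left(1 \right)}\right) \left(-13 - 25\right) = \left(-21\right) 27 + \left(-23 + \left(-2 + 1\right)\right) \left(-13 - 25\right) = -567 + \left(-23 - 1\right) \left(-38\right) = -567 - -912 = -567 + 912 = 345$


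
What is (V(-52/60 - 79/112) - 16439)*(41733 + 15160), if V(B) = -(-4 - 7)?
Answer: -934638204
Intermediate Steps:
V(B) = 11 (V(B) = -1*(-11) = 11)
(V(-52/60 - 79/112) - 16439)*(41733 + 15160) = (11 - 16439)*(41733 + 15160) = -16428*56893 = -934638204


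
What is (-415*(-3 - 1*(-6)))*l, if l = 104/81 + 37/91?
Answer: -5171315/2457 ≈ -2104.7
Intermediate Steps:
l = 12461/7371 (l = 104*(1/81) + 37*(1/91) = 104/81 + 37/91 = 12461/7371 ≈ 1.6905)
(-415*(-3 - 1*(-6)))*l = -415*(-3 - 1*(-6))*(12461/7371) = -415*(-3 + 6)*(12461/7371) = -415*3*(12461/7371) = -83*15*(12461/7371) = -1245*12461/7371 = -5171315/2457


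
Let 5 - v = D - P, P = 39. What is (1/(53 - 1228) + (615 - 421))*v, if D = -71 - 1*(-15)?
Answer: 911796/47 ≈ 19400.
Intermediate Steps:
D = -56 (D = -71 + 15 = -56)
v = 100 (v = 5 - (-56 - 1*39) = 5 - (-56 - 39) = 5 - 1*(-95) = 5 + 95 = 100)
(1/(53 - 1228) + (615 - 421))*v = (1/(53 - 1228) + (615 - 421))*100 = (1/(-1175) + 194)*100 = (-1/1175 + 194)*100 = (227949/1175)*100 = 911796/47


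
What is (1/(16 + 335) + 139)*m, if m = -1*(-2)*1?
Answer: 97580/351 ≈ 278.01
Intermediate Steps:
m = 2 (m = 2*1 = 2)
(1/(16 + 335) + 139)*m = (1/(16 + 335) + 139)*2 = (1/351 + 139)*2 = (48790/351)*2 = 97580/351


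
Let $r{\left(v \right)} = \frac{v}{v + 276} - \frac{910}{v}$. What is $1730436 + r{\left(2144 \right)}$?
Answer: $\frac{1122291871477}{648560} \approx 1.7304 \cdot 10^{6}$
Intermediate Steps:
$r{\left(v \right)} = - \frac{910}{v} + \frac{v}{276 + v}$ ($r{\left(v \right)} = \frac{v}{276 + v} - \frac{910}{v} = - \frac{910}{v} + \frac{v}{276 + v}$)
$1730436 + r{\left(2144 \right)} = 1730436 + \frac{-251160 + 2144^{2} - 1951040}{2144 \left(276 + 2144\right)} = 1730436 + \frac{-251160 + 4596736 - 1951040}{2144 \cdot 2420} = 1730436 + \frac{1}{2144} \cdot \frac{1}{2420} \cdot 2394536 = 1730436 + \frac{299317}{648560} = \frac{1122291871477}{648560}$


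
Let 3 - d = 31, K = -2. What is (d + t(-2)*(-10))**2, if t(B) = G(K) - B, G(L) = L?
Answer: 784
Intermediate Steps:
d = -28 (d = 3 - 1*31 = 3 - 31 = -28)
t(B) = -2 - B
(d + t(-2)*(-10))**2 = (-28 + (-2 - 1*(-2))*(-10))**2 = (-28 + (-2 + 2)*(-10))**2 = (-28 + 0*(-10))**2 = (-28 + 0)**2 = (-28)**2 = 784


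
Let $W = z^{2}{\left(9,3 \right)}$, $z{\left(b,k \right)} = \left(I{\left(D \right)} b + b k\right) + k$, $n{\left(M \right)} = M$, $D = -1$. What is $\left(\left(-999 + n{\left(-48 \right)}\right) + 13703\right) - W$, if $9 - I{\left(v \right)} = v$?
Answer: $-1744$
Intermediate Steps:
$I{\left(v \right)} = 9 - v$
$z{\left(b,k \right)} = k + 10 b + b k$ ($z{\left(b,k \right)} = \left(\left(9 - -1\right) b + b k\right) + k = \left(\left(9 + 1\right) b + b k\right) + k = \left(10 b + b k\right) + k = k + 10 b + b k$)
$W = 14400$ ($W = \left(3 + 10 \cdot 9 + 9 \cdot 3\right)^{2} = \left(3 + 90 + 27\right)^{2} = 120^{2} = 14400$)
$\left(\left(-999 + n{\left(-48 \right)}\right) + 13703\right) - W = \left(\left(-999 - 48\right) + 13703\right) - 14400 = \left(-1047 + 13703\right) - 14400 = 12656 - 14400 = -1744$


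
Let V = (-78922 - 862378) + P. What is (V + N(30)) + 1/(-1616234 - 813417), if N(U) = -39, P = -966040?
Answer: -4634265294730/2429651 ≈ -1.9074e+6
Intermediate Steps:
V = -1907340 (V = (-78922 - 862378) - 966040 = -941300 - 966040 = -1907340)
(V + N(30)) + 1/(-1616234 - 813417) = (-1907340 - 39) + 1/(-1616234 - 813417) = -1907379 + 1/(-2429651) = -1907379 - 1/2429651 = -4634265294730/2429651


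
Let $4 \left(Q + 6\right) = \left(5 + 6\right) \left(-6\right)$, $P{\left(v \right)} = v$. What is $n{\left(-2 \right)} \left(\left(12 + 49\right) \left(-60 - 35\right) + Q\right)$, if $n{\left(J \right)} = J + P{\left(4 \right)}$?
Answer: $-11635$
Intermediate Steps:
$Q = - \frac{45}{2}$ ($Q = -6 + \frac{\left(5 + 6\right) \left(-6\right)}{4} = -6 + \frac{11 \left(-6\right)}{4} = -6 + \frac{1}{4} \left(-66\right) = -6 - \frac{33}{2} = - \frac{45}{2} \approx -22.5$)
$n{\left(J \right)} = 4 + J$ ($n{\left(J \right)} = J + 4 = 4 + J$)
$n{\left(-2 \right)} \left(\left(12 + 49\right) \left(-60 - 35\right) + Q\right) = \left(4 - 2\right) \left(\left(12 + 49\right) \left(-60 - 35\right) - \frac{45}{2}\right) = 2 \left(61 \left(-95\right) - \frac{45}{2}\right) = 2 \left(-5795 - \frac{45}{2}\right) = 2 \left(- \frac{11635}{2}\right) = -11635$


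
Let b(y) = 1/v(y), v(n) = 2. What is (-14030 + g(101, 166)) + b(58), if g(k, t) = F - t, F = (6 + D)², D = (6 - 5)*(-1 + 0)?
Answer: -28341/2 ≈ -14171.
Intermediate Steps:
D = -1 (D = 1*(-1) = -1)
F = 25 (F = (6 - 1)² = 5² = 25)
b(y) = ½ (b(y) = 1/2 = ½)
g(k, t) = 25 - t
(-14030 + g(101, 166)) + b(58) = (-14030 + (25 - 1*166)) + ½ = (-14030 + (25 - 166)) + ½ = (-14030 - 141) + ½ = -14171 + ½ = -28341/2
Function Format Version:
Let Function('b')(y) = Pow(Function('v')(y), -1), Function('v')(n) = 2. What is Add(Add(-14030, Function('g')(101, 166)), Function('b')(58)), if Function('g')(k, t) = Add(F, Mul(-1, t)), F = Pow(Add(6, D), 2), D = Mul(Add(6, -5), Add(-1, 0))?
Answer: Rational(-28341, 2) ≈ -14171.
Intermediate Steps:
D = -1 (D = Mul(1, -1) = -1)
F = 25 (F = Pow(Add(6, -1), 2) = Pow(5, 2) = 25)
Function('b')(y) = Rational(1, 2) (Function('b')(y) = Pow(2, -1) = Rational(1, 2))
Function('g')(k, t) = Add(25, Mul(-1, t))
Add(Add(-14030, Function('g')(101, 166)), Function('b')(58)) = Add(Add(-14030, Add(25, Mul(-1, 166))), Rational(1, 2)) = Add(Add(-14030, Add(25, -166)), Rational(1, 2)) = Add(Add(-14030, -141), Rational(1, 2)) = Add(-14171, Rational(1, 2)) = Rational(-28341, 2)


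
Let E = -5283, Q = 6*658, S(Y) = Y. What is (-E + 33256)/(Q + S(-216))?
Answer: 38539/3732 ≈ 10.327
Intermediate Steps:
Q = 3948
(-E + 33256)/(Q + S(-216)) = (-1*(-5283) + 33256)/(3948 - 216) = (5283 + 33256)/3732 = 38539*(1/3732) = 38539/3732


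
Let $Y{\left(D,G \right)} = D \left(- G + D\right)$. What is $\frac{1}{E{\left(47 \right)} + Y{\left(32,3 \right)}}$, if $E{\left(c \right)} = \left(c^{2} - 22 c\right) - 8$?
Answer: $\frac{1}{2095} \approx 0.00047733$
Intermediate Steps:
$E{\left(c \right)} = -8 + c^{2} - 22 c$
$Y{\left(D,G \right)} = D \left(D - G\right)$
$\frac{1}{E{\left(47 \right)} + Y{\left(32,3 \right)}} = \frac{1}{\left(-8 + 47^{2} - 1034\right) + 32 \left(32 - 3\right)} = \frac{1}{\left(-8 + 2209 - 1034\right) + 32 \left(32 - 3\right)} = \frac{1}{1167 + 32 \cdot 29} = \frac{1}{1167 + 928} = \frac{1}{2095}$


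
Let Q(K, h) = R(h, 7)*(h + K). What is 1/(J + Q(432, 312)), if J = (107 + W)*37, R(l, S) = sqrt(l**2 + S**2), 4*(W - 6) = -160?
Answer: -2701/53903236247 + 12648*sqrt(337)/53903236247 ≈ 4.2574e-6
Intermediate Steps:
W = -34 (W = 6 + (1/4)*(-160) = 6 - 40 = -34)
R(l, S) = sqrt(S**2 + l**2)
Q(K, h) = sqrt(49 + h**2)*(K + h) (Q(K, h) = sqrt(7**2 + h**2)*(h + K) = sqrt(49 + h**2)*(K + h))
J = 2701 (J = (107 - 34)*37 = 73*37 = 2701)
1/(J + Q(432, 312)) = 1/(2701 + sqrt(49 + 312**2)*(432 + 312)) = 1/(2701 + sqrt(49 + 97344)*744) = 1/(2701 + sqrt(97393)*744) = 1/(2701 + (17*sqrt(337))*744) = 1/(2701 + 12648*sqrt(337))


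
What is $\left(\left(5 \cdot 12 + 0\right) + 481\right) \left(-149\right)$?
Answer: $-80609$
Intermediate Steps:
$\left(\left(5 \cdot 12 + 0\right) + 481\right) \left(-149\right) = \left(\left(60 + 0\right) + 481\right) \left(-149\right) = \left(60 + 481\right) \left(-149\right) = 541 \left(-149\right) = -80609$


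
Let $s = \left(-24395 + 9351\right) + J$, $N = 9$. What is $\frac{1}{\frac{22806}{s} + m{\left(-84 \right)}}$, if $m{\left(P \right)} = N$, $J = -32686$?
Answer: $\frac{7955}{67794} \approx 0.11734$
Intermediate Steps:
$m{\left(P \right)} = 9$
$s = -47730$ ($s = \left(-24395 + 9351\right) - 32686 = -15044 - 32686 = -47730$)
$\frac{1}{\frac{22806}{s} + m{\left(-84 \right)}} = \frac{1}{\frac{22806}{-47730} + 9} = \frac{1}{22806 \left(- \frac{1}{47730}\right) + 9} = \frac{1}{- \frac{3801}{7955} + 9} = \frac{1}{\frac{67794}{7955}} = \frac{7955}{67794}$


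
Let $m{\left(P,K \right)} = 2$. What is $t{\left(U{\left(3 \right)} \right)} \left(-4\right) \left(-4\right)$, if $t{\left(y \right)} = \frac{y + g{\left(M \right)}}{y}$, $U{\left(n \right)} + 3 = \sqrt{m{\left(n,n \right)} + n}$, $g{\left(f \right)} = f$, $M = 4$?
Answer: $-32 - 16 \sqrt{5} \approx -67.777$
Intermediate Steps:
$U{\left(n \right)} = -3 + \sqrt{2 + n}$
$t{\left(y \right)} = \frac{4 + y}{y}$ ($t{\left(y \right)} = \frac{y + 4}{y} = \frac{4 + y}{y}$)
$t{\left(U{\left(3 \right)} \right)} \left(-4\right) \left(-4\right) = \frac{4 - \left(3 - \sqrt{2 + 3}\right)}{-3 + \sqrt{2 + 3}} \left(-4\right) \left(-4\right) = \frac{4 - \left(3 - \sqrt{5}\right)}{-3 + \sqrt{5}} \left(-4\right) \left(-4\right) = \frac{1 + \sqrt{5}}{-3 + \sqrt{5}} \left(-4\right) \left(-4\right) = - \frac{4 \left(1 + \sqrt{5}\right)}{-3 + \sqrt{5}} \left(-4\right) = \frac{16 \left(1 + \sqrt{5}\right)}{-3 + \sqrt{5}}$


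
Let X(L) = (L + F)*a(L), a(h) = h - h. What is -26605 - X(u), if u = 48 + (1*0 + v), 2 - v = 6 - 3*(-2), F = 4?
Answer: -26605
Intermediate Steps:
v = -10 (v = 2 - (6 - 3*(-2)) = 2 - (6 + 6) = 2 - 1*12 = 2 - 12 = -10)
a(h) = 0
u = 38 (u = 48 + (1*0 - 10) = 48 + (0 - 10) = 48 - 10 = 38)
X(L) = 0 (X(L) = (L + 4)*0 = (4 + L)*0 = 0)
-26605 - X(u) = -26605 - 1*0 = -26605 + 0 = -26605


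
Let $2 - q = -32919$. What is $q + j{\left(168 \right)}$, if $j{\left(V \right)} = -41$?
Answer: $32880$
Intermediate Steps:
$q = 32921$ ($q = 2 - -32919 = 2 + 32919 = 32921$)
$q + j{\left(168 \right)} = 32921 - 41 = 32880$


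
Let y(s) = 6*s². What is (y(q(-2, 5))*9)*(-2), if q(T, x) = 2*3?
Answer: -3888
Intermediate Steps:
q(T, x) = 6
(y(q(-2, 5))*9)*(-2) = ((6*6²)*9)*(-2) = ((6*36)*9)*(-2) = (216*9)*(-2) = 1944*(-2) = -3888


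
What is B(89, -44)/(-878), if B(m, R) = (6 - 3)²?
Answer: -9/878 ≈ -0.010251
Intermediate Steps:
B(m, R) = 9 (B(m, R) = 3² = 9)
B(89, -44)/(-878) = 9/(-878) = 9*(-1/878) = -9/878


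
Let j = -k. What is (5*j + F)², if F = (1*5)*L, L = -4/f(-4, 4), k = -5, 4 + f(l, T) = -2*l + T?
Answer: 2025/4 ≈ 506.25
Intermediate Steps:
f(l, T) = -4 + T - 2*l (f(l, T) = -4 + (-2*l + T) = -4 + (T - 2*l) = -4 + T - 2*l)
L = -½ (L = -4/(-4 + 4 - 2*(-4)) = -4/(-4 + 4 + 8) = -4/8 = -4*⅛ = -½ ≈ -0.50000)
F = -5/2 (F = (1*5)*(-½) = 5*(-½) = -5/2 ≈ -2.5000)
j = 5 (j = -1*(-5) = 5)
(5*j + F)² = (5*5 - 5/2)² = (25 - 5/2)² = (45/2)² = 2025/4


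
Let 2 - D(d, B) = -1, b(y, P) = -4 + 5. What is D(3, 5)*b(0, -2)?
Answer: 3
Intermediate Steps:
b(y, P) = 1
D(d, B) = 3 (D(d, B) = 2 - 1*(-1) = 2 + 1 = 3)
D(3, 5)*b(0, -2) = 3*1 = 3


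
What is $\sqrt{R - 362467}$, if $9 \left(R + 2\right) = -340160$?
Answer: $\frac{i \sqrt{3602381}}{3} \approx 632.67 i$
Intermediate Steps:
$R = - \frac{340178}{9}$ ($R = -2 + \frac{1}{9} \left(-340160\right) = -2 - \frac{340160}{9} = - \frac{340178}{9} \approx -37798.0$)
$\sqrt{R - 362467} = \sqrt{- \frac{340178}{9} - 362467} = \sqrt{- \frac{3602381}{9}} = \frac{i \sqrt{3602381}}{3}$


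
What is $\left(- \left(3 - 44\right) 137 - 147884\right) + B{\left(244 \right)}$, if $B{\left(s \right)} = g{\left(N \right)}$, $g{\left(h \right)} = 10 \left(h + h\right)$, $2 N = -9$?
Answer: $-142357$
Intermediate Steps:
$N = - \frac{9}{2}$ ($N = \frac{1}{2} \left(-9\right) = - \frac{9}{2} \approx -4.5$)
$g{\left(h \right)} = 20 h$ ($g{\left(h \right)} = 10 \cdot 2 h = 20 h$)
$B{\left(s \right)} = -90$ ($B{\left(s \right)} = 20 \left(- \frac{9}{2}\right) = -90$)
$\left(- \left(3 - 44\right) 137 - 147884\right) + B{\left(244 \right)} = \left(- \left(3 - 44\right) 137 - 147884\right) - 90 = \left(- \left(-41\right) 137 - 147884\right) - 90 = \left(\left(-1\right) \left(-5617\right) - 147884\right) - 90 = \left(5617 - 147884\right) - 90 = -142267 - 90 = -142357$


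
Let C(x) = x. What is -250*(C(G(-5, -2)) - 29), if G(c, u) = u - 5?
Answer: 9000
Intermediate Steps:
G(c, u) = -5 + u
-250*(C(G(-5, -2)) - 29) = -250*((-5 - 2) - 29) = -250*(-7 - 29) = -250*(-36) = 9000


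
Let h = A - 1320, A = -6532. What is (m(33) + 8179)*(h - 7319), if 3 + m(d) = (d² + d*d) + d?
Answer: -157581177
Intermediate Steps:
m(d) = -3 + d + 2*d² (m(d) = -3 + ((d² + d*d) + d) = -3 + ((d² + d²) + d) = -3 + (2*d² + d) = -3 + (d + 2*d²) = -3 + d + 2*d²)
h = -7852 (h = -6532 - 1320 = -7852)
(m(33) + 8179)*(h - 7319) = ((-3 + 33 + 2*33²) + 8179)*(-7852 - 7319) = ((-3 + 33 + 2*1089) + 8179)*(-15171) = ((-3 + 33 + 2178) + 8179)*(-15171) = (2208 + 8179)*(-15171) = 10387*(-15171) = -157581177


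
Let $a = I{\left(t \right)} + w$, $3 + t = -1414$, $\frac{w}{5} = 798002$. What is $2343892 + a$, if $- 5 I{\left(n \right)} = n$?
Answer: $\frac{31670927}{5} \approx 6.3342 \cdot 10^{6}$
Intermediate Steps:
$w = 3990010$ ($w = 5 \cdot 798002 = 3990010$)
$t = -1417$ ($t = -3 - 1414 = -1417$)
$I{\left(n \right)} = - \frac{n}{5}$
$a = \frac{19951467}{5}$ ($a = \left(- \frac{1}{5}\right) \left(-1417\right) + 3990010 = \frac{1417}{5} + 3990010 = \frac{19951467}{5} \approx 3.9903 \cdot 10^{6}$)
$2343892 + a = 2343892 + \frac{19951467}{5} = \frac{31670927}{5}$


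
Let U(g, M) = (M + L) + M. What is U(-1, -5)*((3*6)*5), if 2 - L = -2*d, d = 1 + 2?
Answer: -180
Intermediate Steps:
d = 3
L = 8 (L = 2 - (-2)*3 = 2 - 1*(-6) = 2 + 6 = 8)
U(g, M) = 8 + 2*M (U(g, M) = (M + 8) + M = (8 + M) + M = 8 + 2*M)
U(-1, -5)*((3*6)*5) = (8 + 2*(-5))*((3*6)*5) = (8 - 10)*(18*5) = -2*90 = -180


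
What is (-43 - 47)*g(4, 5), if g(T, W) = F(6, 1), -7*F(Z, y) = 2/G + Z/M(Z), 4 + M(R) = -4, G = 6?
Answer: -75/14 ≈ -5.3571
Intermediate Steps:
M(R) = -8 (M(R) = -4 - 4 = -8)
F(Z, y) = -1/21 + Z/56 (F(Z, y) = -(2/6 + Z/(-8))/7 = -(2*(1/6) + Z*(-1/8))/7 = -(1/3 - Z/8)/7 = -1/21 + Z/56)
g(T, W) = 5/84 (g(T, W) = -1/21 + (1/56)*6 = -1/21 + 3/28 = 5/84)
(-43 - 47)*g(4, 5) = (-43 - 47)*(5/84) = -90*5/84 = -75/14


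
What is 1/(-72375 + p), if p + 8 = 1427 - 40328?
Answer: -1/111284 ≈ -8.9860e-6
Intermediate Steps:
p = -38909 (p = -8 + (1427 - 40328) = -8 - 38901 = -38909)
1/(-72375 + p) = 1/(-72375 - 38909) = 1/(-111284) = -1/111284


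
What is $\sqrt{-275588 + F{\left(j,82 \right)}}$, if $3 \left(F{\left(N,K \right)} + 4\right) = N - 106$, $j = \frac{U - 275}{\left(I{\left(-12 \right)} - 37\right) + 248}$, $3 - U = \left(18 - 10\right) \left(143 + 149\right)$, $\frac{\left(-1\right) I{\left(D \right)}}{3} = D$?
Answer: $\frac{i \sqrt{151343664342}}{741} \approx 525.01 i$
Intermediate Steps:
$I{\left(D \right)} = - 3 D$
$U = -2333$ ($U = 3 - \left(18 - 10\right) \left(143 + 149\right) = 3 - 8 \cdot 292 = 3 - 2336 = -2333$)
$j = - \frac{2608}{247}$ ($j = \frac{-2333 - 275}{\left(\left(-3\right) \left(-12\right) - 37\right) + 248} = - \frac{2608}{\left(36 - 37\right) + 248} = - \frac{2608}{-1 + 248} = - \frac{2608}{247} \approx -10.559$)
$F{\left(N,K \right)} = - \frac{118}{3} + \frac{N}{3}$ ($F{\left(N,K \right)} = -4 + \frac{N - 106}{3} = -4 + \frac{-106 + N}{3} = -4 + \left(- \frac{106}{3} + \frac{N}{3}\right) = - \frac{118}{3} + \frac{N}{3}$)
$\sqrt{-275588 + F{\left(j,82 \right)}} = \sqrt{-275588 + \left(- \frac{118}{3} + \frac{1}{3} \left(- \frac{2608}{247}\right)\right)} = \sqrt{-275588 - \frac{31754}{741}} = \sqrt{- \frac{204242462}{741}} = \frac{i \sqrt{151343664342}}{741}$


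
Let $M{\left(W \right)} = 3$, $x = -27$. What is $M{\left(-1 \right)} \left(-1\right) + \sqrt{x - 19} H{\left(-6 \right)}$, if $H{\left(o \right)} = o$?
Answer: $-3 - 6 i \sqrt{46} \approx -3.0 - 40.694 i$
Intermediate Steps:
$M{\left(-1 \right)} \left(-1\right) + \sqrt{x - 19} H{\left(-6 \right)} = 3 \left(-1\right) + \sqrt{-27 - 19} \left(-6\right) = -3 + \sqrt{-46} \left(-6\right) = -3 + i \sqrt{46} \left(-6\right) = -3 - 6 i \sqrt{46}$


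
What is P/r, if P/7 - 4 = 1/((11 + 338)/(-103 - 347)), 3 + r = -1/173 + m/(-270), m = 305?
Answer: -8837532/1926131 ≈ -4.5882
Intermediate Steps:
r = -38633/9342 (r = -3 + (-1/173 + 305/(-270)) = -3 + (-1*1/173 + 305*(-1/270)) = -3 + (-1/173 - 61/54) = -3 - 10607/9342 = -38633/9342 ≈ -4.1354)
P = 6622/349 (P = 28 + 7/(((11 + 338)/(-103 - 347))) = 28 + 7/((349/(-450))) = 28 + 7/((349*(-1/450))) = 28 + 7/(-349/450) = 28 + 7*(-450/349) = 28 - 3150/349 = 6622/349 ≈ 18.974)
P/r = 6622/(349*(-38633/9342)) = (6622/349)*(-9342/38633) = -8837532/1926131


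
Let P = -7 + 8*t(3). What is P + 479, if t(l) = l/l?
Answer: 480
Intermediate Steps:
t(l) = 1
P = 1 (P = -7 + 8*1 = -7 + 8 = 1)
P + 479 = 1 + 479 = 480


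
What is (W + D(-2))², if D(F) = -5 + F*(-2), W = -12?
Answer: 169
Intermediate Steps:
D(F) = -5 - 2*F
(W + D(-2))² = (-12 + (-5 - 2*(-2)))² = (-12 + (-5 + 4))² = (-12 - 1)² = (-13)² = 169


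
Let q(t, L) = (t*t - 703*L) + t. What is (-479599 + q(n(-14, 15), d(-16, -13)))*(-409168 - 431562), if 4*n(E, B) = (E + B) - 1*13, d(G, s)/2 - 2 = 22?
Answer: 431577816010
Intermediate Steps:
d(G, s) = 48 (d(G, s) = 4 + 2*22 = 4 + 44 = 48)
n(E, B) = -13/4 + B/4 + E/4 (n(E, B) = ((E + B) - 1*13)/4 = ((B + E) - 13)/4 = (-13 + B + E)/4 = -13/4 + B/4 + E/4)
q(t, L) = t + t² - 703*L (q(t, L) = (t² - 703*L) + t = t + t² - 703*L)
(-479599 + q(n(-14, 15), d(-16, -13)))*(-409168 - 431562) = (-479599 + ((-13/4 + (¼)*15 + (¼)*(-14)) + (-13/4 + (¼)*15 + (¼)*(-14))² - 703*48))*(-409168 - 431562) = (-479599 + ((-13/4 + 15/4 - 7/2) + (-13/4 + 15/4 - 7/2)² - 33744))*(-840730) = (-479599 + (-3 + (-3)² - 33744))*(-840730) = (-479599 + (-3 + 9 - 33744))*(-840730) = (-479599 - 33738)*(-840730) = -513337*(-840730) = 431577816010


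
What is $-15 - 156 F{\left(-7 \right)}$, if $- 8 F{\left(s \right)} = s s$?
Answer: $\frac{1881}{2} \approx 940.5$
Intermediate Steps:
$F{\left(s \right)} = - \frac{s^{2}}{8}$ ($F{\left(s \right)} = - \frac{s s}{8} = - \frac{s^{2}}{8}$)
$-15 - 156 F{\left(-7 \right)} = -15 - 156 \left(- \frac{\left(-7\right)^{2}}{8}\right) = -15 - 156 \left(\left(- \frac{1}{8}\right) 49\right) = -15 - - \frac{1911}{2} = -15 + \frac{1911}{2} = \frac{1881}{2}$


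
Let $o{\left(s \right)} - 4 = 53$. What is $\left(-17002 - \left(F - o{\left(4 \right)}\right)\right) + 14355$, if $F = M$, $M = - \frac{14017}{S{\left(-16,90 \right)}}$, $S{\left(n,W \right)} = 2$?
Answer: $\frac{8837}{2} \approx 4418.5$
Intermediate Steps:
$o{\left(s \right)} = 57$ ($o{\left(s \right)} = 4 + 53 = 57$)
$M = - \frac{14017}{2} \approx -7008.5$
$F = - \frac{14017}{2} \approx -7008.5$
$\left(-17002 - \left(F - o{\left(4 \right)}\right)\right) + 14355 = \left(-17002 + \left(57 - - \frac{14017}{2}\right)\right) + 14355 = \left(-17002 + \left(57 + \frac{14017}{2}\right)\right) + 14355 = \left(-17002 + \frac{14131}{2}\right) + 14355 = - \frac{19873}{2} + 14355 = \frac{8837}{2}$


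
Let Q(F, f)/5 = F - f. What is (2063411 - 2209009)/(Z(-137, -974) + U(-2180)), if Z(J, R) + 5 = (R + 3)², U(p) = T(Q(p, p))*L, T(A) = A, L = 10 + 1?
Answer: -72799/471418 ≈ -0.15443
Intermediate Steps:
Q(F, f) = -5*f + 5*F (Q(F, f) = 5*(F - f) = -5*f + 5*F)
L = 11
U(p) = 0 (U(p) = (-5*p + 5*p)*11 = 0*11 = 0)
Z(J, R) = -5 + (3 + R)² (Z(J, R) = -5 + (R + 3)² = -5 + (3 + R)²)
(2063411 - 2209009)/(Z(-137, -974) + U(-2180)) = (2063411 - 2209009)/((-5 + (3 - 974)²) + 0) = -145598/((-5 + (-971)²) + 0) = -145598/((-5 + 942841) + 0) = -145598/(942836 + 0) = -145598/942836 = -145598*1/942836 = -72799/471418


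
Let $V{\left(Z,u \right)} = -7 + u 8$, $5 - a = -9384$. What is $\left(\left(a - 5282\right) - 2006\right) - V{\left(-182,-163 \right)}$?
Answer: $3412$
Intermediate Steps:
$a = 9389$ ($a = 5 - -9384 = 5 + 9384 = 9389$)
$V{\left(Z,u \right)} = -7 + 8 u$
$\left(\left(a - 5282\right) - 2006\right) - V{\left(-182,-163 \right)} = \left(\left(9389 - 5282\right) - 2006\right) - \left(-7 + 8 \left(-163\right)\right) = \left(\left(9389 - 5282\right) - 2006\right) - \left(-7 - 1304\right) = \left(4107 - 2006\right) - -1311 = 2101 + 1311 = 3412$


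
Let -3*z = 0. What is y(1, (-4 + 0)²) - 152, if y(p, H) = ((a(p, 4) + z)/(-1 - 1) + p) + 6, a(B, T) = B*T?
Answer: -147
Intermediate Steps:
z = 0 (z = -⅓*0 = 0)
y(p, H) = 6 - p (y(p, H) = ((p*4 + 0)/(-1 - 1) + p) + 6 = ((4*p + 0)/(-2) + p) + 6 = ((4*p)*(-½) + p) + 6 = (-2*p + p) + 6 = -p + 6 = 6 - p)
y(1, (-4 + 0)²) - 152 = (6 - 1*1) - 152 = (6 - 1) - 152 = 5 - 152 = -147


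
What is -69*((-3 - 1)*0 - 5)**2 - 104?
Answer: -1829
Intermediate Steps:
-69*((-3 - 1)*0 - 5)**2 - 104 = -69*(-4*0 - 5)**2 - 104 = -69*(0 - 5)**2 - 104 = -69*(-5)**2 - 104 = -69*25 - 104 = -1725 - 104 = -1829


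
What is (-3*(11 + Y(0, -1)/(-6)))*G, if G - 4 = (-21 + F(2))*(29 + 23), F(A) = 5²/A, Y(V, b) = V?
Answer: 14454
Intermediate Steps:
F(A) = 25/A
G = -438 (G = 4 + (-21 + 25/2)*(29 + 23) = 4 + (-21 + 25*(½))*52 = 4 + (-21 + 25/2)*52 = 4 - 17/2*52 = 4 - 442 = -438)
(-3*(11 + Y(0, -1)/(-6)))*G = -3*(11 + 0/(-6))*(-438) = -3*(11 + 0*(-⅙))*(-438) = -3*(11 + 0)*(-438) = -3*11*(-438) = -33*(-438) = 14454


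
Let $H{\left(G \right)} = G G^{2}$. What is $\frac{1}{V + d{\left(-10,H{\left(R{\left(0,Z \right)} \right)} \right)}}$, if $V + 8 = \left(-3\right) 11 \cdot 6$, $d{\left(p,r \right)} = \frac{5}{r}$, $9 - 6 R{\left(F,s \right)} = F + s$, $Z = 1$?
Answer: $- \frac{64}{13049} \approx -0.0049046$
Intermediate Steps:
$R{\left(F,s \right)} = \frac{3}{2} - \frac{F}{6} - \frac{s}{6}$ ($R{\left(F,s \right)} = \frac{3}{2} - \frac{F + s}{6} = \frac{3}{2} - \left(\frac{F}{6} + \frac{s}{6}\right) = \frac{3}{2} - \frac{F}{6} - \frac{s}{6}$)
$H{\left(G \right)} = G^{3}$
$V = -206$ ($V = -8 + \left(-3\right) 11 \cdot 6 = -8 - 198 = -206$)
$\frac{1}{V + d{\left(-10,H{\left(R{\left(0,Z \right)} \right)} \right)}} = \frac{1}{-206 + \frac{5}{\left(\frac{3}{2} - 0 - \frac{1}{6}\right)^{3}}} = \frac{1}{-206 + \frac{5}{\left(\frac{3}{2} + 0 - \frac{1}{6}\right)^{3}}} = \frac{1}{-206 + \frac{5}{\left(\frac{4}{3}\right)^{3}}} = \frac{1}{-206 + \frac{5}{\frac{64}{27}}} = \frac{1}{-206 + 5 \cdot \frac{27}{64}} = \frac{1}{-206 + \frac{135}{64}} = \frac{1}{- \frac{13049}{64}} = - \frac{64}{13049}$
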